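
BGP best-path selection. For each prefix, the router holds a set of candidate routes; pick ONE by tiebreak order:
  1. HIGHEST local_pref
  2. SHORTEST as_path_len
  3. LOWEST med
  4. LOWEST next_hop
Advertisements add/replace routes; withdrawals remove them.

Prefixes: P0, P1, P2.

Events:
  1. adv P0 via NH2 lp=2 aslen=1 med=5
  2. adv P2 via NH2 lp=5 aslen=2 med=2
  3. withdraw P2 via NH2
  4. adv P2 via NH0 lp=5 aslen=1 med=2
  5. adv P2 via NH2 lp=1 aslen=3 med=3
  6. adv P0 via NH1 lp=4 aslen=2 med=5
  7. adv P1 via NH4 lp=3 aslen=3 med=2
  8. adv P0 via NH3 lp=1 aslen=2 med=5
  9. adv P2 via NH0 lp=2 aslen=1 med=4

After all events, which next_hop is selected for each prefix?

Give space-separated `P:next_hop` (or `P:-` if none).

Answer: P0:NH1 P1:NH4 P2:NH0

Derivation:
Op 1: best P0=NH2 P1=- P2=-
Op 2: best P0=NH2 P1=- P2=NH2
Op 3: best P0=NH2 P1=- P2=-
Op 4: best P0=NH2 P1=- P2=NH0
Op 5: best P0=NH2 P1=- P2=NH0
Op 6: best P0=NH1 P1=- P2=NH0
Op 7: best P0=NH1 P1=NH4 P2=NH0
Op 8: best P0=NH1 P1=NH4 P2=NH0
Op 9: best P0=NH1 P1=NH4 P2=NH0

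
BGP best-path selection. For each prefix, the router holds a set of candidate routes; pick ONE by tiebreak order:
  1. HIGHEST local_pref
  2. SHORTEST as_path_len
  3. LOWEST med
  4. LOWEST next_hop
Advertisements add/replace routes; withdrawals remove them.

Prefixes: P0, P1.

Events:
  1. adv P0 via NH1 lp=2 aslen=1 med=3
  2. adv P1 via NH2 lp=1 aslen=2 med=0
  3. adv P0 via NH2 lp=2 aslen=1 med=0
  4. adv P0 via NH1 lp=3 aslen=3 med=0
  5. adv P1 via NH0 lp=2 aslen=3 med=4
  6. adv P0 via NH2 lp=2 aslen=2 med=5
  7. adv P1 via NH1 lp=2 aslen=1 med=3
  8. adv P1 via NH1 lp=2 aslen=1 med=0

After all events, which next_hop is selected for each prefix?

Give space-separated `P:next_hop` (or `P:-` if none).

Op 1: best P0=NH1 P1=-
Op 2: best P0=NH1 P1=NH2
Op 3: best P0=NH2 P1=NH2
Op 4: best P0=NH1 P1=NH2
Op 5: best P0=NH1 P1=NH0
Op 6: best P0=NH1 P1=NH0
Op 7: best P0=NH1 P1=NH1
Op 8: best P0=NH1 P1=NH1

Answer: P0:NH1 P1:NH1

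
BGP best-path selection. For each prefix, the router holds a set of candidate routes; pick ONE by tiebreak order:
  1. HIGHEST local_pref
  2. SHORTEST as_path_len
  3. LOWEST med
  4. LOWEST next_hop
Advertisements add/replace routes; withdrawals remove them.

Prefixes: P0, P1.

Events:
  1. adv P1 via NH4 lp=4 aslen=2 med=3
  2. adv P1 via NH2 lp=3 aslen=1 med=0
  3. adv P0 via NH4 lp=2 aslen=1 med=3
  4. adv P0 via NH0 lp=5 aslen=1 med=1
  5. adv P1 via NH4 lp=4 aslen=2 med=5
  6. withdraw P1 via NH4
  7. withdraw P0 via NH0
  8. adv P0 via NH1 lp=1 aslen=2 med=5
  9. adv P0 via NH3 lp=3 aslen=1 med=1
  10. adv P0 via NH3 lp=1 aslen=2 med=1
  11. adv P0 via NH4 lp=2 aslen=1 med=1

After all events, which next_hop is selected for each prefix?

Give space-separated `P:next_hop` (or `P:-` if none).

Op 1: best P0=- P1=NH4
Op 2: best P0=- P1=NH4
Op 3: best P0=NH4 P1=NH4
Op 4: best P0=NH0 P1=NH4
Op 5: best P0=NH0 P1=NH4
Op 6: best P0=NH0 P1=NH2
Op 7: best P0=NH4 P1=NH2
Op 8: best P0=NH4 P1=NH2
Op 9: best P0=NH3 P1=NH2
Op 10: best P0=NH4 P1=NH2
Op 11: best P0=NH4 P1=NH2

Answer: P0:NH4 P1:NH2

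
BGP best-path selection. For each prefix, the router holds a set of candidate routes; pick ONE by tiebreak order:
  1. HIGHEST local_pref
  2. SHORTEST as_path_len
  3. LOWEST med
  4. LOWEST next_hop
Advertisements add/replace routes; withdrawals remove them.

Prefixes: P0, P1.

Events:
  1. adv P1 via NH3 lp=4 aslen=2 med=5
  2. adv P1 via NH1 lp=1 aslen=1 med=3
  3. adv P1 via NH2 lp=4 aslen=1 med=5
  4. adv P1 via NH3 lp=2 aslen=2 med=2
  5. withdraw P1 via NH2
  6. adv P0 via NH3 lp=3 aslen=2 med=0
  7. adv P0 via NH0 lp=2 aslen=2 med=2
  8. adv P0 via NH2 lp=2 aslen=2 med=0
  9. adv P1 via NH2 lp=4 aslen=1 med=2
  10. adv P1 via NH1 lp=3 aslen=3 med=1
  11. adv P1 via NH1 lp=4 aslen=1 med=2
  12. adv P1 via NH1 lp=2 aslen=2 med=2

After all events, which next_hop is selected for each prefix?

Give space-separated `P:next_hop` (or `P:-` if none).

Answer: P0:NH3 P1:NH2

Derivation:
Op 1: best P0=- P1=NH3
Op 2: best P0=- P1=NH3
Op 3: best P0=- P1=NH2
Op 4: best P0=- P1=NH2
Op 5: best P0=- P1=NH3
Op 6: best P0=NH3 P1=NH3
Op 7: best P0=NH3 P1=NH3
Op 8: best P0=NH3 P1=NH3
Op 9: best P0=NH3 P1=NH2
Op 10: best P0=NH3 P1=NH2
Op 11: best P0=NH3 P1=NH1
Op 12: best P0=NH3 P1=NH2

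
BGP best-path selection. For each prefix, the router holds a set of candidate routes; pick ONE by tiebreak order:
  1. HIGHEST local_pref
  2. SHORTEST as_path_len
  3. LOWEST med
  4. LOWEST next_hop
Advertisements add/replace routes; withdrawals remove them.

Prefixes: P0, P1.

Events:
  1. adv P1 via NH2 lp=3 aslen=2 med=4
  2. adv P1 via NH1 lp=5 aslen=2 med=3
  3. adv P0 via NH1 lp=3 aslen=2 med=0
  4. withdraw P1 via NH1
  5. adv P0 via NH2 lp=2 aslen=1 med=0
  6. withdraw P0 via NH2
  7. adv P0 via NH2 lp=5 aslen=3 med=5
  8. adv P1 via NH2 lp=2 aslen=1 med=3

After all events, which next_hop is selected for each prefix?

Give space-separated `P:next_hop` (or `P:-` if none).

Answer: P0:NH2 P1:NH2

Derivation:
Op 1: best P0=- P1=NH2
Op 2: best P0=- P1=NH1
Op 3: best P0=NH1 P1=NH1
Op 4: best P0=NH1 P1=NH2
Op 5: best P0=NH1 P1=NH2
Op 6: best P0=NH1 P1=NH2
Op 7: best P0=NH2 P1=NH2
Op 8: best P0=NH2 P1=NH2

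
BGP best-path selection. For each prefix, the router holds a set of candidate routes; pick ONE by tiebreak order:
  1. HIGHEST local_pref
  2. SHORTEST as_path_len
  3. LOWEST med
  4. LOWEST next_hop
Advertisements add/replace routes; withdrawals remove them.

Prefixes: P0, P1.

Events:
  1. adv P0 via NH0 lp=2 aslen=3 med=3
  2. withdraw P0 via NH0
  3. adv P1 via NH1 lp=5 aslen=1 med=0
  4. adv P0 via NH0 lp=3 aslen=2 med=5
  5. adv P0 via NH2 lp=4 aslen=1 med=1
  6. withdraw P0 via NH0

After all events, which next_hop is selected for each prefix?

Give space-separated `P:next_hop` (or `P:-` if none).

Op 1: best P0=NH0 P1=-
Op 2: best P0=- P1=-
Op 3: best P0=- P1=NH1
Op 4: best P0=NH0 P1=NH1
Op 5: best P0=NH2 P1=NH1
Op 6: best P0=NH2 P1=NH1

Answer: P0:NH2 P1:NH1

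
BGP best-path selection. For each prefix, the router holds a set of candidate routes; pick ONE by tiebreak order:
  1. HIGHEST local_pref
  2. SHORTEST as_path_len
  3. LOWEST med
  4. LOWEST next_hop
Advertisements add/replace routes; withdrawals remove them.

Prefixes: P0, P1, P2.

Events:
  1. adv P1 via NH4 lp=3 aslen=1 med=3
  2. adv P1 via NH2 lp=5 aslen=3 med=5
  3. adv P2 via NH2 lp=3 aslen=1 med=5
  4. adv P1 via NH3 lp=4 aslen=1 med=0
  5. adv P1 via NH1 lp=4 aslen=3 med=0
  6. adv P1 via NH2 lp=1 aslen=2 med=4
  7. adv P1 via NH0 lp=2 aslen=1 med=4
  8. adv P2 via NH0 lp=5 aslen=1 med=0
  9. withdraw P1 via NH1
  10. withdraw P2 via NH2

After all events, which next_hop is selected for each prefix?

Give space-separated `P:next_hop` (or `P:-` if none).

Op 1: best P0=- P1=NH4 P2=-
Op 2: best P0=- P1=NH2 P2=-
Op 3: best P0=- P1=NH2 P2=NH2
Op 4: best P0=- P1=NH2 P2=NH2
Op 5: best P0=- P1=NH2 P2=NH2
Op 6: best P0=- P1=NH3 P2=NH2
Op 7: best P0=- P1=NH3 P2=NH2
Op 8: best P0=- P1=NH3 P2=NH0
Op 9: best P0=- P1=NH3 P2=NH0
Op 10: best P0=- P1=NH3 P2=NH0

Answer: P0:- P1:NH3 P2:NH0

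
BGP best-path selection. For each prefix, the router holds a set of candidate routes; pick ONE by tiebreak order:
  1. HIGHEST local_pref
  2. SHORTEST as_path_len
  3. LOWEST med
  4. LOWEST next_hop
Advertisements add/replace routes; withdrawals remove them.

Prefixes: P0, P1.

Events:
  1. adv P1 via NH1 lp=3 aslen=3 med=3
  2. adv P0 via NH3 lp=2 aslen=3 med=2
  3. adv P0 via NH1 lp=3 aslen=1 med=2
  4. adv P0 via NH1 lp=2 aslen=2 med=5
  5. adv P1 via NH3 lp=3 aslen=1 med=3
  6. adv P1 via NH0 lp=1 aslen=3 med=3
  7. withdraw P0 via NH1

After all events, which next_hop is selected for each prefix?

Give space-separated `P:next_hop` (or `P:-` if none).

Op 1: best P0=- P1=NH1
Op 2: best P0=NH3 P1=NH1
Op 3: best P0=NH1 P1=NH1
Op 4: best P0=NH1 P1=NH1
Op 5: best P0=NH1 P1=NH3
Op 6: best P0=NH1 P1=NH3
Op 7: best P0=NH3 P1=NH3

Answer: P0:NH3 P1:NH3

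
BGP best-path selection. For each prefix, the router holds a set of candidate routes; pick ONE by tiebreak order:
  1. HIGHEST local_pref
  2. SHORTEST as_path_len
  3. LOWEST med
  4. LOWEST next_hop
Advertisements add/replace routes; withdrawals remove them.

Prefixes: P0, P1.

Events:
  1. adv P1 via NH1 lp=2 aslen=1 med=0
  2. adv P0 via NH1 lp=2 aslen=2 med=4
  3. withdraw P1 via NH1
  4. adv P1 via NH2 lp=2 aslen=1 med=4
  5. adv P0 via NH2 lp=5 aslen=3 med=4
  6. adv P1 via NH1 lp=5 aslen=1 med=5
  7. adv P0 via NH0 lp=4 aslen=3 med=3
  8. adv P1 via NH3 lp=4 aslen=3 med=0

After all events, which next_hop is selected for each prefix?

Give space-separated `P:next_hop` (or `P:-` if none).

Op 1: best P0=- P1=NH1
Op 2: best P0=NH1 P1=NH1
Op 3: best P0=NH1 P1=-
Op 4: best P0=NH1 P1=NH2
Op 5: best P0=NH2 P1=NH2
Op 6: best P0=NH2 P1=NH1
Op 7: best P0=NH2 P1=NH1
Op 8: best P0=NH2 P1=NH1

Answer: P0:NH2 P1:NH1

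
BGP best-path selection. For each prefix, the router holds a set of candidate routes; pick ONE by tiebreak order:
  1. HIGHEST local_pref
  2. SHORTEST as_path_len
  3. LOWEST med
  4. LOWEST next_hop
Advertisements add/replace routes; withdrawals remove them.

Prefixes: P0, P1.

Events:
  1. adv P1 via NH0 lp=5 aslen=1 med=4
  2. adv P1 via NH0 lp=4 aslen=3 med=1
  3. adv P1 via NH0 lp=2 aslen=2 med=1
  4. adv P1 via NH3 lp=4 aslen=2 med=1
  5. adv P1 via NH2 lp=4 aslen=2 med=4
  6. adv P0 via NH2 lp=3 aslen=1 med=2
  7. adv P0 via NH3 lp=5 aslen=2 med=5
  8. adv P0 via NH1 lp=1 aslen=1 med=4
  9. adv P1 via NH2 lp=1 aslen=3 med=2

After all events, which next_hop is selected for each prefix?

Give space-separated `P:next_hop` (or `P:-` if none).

Answer: P0:NH3 P1:NH3

Derivation:
Op 1: best P0=- P1=NH0
Op 2: best P0=- P1=NH0
Op 3: best P0=- P1=NH0
Op 4: best P0=- P1=NH3
Op 5: best P0=- P1=NH3
Op 6: best P0=NH2 P1=NH3
Op 7: best P0=NH3 P1=NH3
Op 8: best P0=NH3 P1=NH3
Op 9: best P0=NH3 P1=NH3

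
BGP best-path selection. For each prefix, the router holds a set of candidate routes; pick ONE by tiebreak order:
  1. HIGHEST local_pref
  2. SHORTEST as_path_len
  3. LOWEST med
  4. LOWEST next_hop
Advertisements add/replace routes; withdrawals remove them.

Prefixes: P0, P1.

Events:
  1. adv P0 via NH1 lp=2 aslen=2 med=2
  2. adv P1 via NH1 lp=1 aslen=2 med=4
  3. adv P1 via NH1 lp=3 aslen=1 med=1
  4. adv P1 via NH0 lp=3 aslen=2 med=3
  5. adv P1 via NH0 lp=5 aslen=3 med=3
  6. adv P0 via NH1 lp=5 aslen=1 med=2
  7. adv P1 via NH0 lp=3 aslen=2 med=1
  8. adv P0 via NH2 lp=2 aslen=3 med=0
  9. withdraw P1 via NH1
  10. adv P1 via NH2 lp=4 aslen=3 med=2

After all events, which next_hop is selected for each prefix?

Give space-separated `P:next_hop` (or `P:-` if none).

Op 1: best P0=NH1 P1=-
Op 2: best P0=NH1 P1=NH1
Op 3: best P0=NH1 P1=NH1
Op 4: best P0=NH1 P1=NH1
Op 5: best P0=NH1 P1=NH0
Op 6: best P0=NH1 P1=NH0
Op 7: best P0=NH1 P1=NH1
Op 8: best P0=NH1 P1=NH1
Op 9: best P0=NH1 P1=NH0
Op 10: best P0=NH1 P1=NH2

Answer: P0:NH1 P1:NH2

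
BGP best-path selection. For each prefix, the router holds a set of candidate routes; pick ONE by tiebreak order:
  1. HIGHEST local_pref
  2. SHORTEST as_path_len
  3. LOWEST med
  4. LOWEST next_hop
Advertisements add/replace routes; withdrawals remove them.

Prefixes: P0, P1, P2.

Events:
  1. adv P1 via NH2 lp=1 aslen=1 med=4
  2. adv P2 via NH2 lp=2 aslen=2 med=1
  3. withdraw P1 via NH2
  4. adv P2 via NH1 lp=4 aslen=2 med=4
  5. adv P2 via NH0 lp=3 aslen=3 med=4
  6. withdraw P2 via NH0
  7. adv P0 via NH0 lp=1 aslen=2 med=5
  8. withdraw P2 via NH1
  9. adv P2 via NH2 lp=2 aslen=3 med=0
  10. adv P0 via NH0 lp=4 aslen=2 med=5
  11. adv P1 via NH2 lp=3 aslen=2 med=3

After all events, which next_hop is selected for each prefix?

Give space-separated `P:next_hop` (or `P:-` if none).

Answer: P0:NH0 P1:NH2 P2:NH2

Derivation:
Op 1: best P0=- P1=NH2 P2=-
Op 2: best P0=- P1=NH2 P2=NH2
Op 3: best P0=- P1=- P2=NH2
Op 4: best P0=- P1=- P2=NH1
Op 5: best P0=- P1=- P2=NH1
Op 6: best P0=- P1=- P2=NH1
Op 7: best P0=NH0 P1=- P2=NH1
Op 8: best P0=NH0 P1=- P2=NH2
Op 9: best P0=NH0 P1=- P2=NH2
Op 10: best P0=NH0 P1=- P2=NH2
Op 11: best P0=NH0 P1=NH2 P2=NH2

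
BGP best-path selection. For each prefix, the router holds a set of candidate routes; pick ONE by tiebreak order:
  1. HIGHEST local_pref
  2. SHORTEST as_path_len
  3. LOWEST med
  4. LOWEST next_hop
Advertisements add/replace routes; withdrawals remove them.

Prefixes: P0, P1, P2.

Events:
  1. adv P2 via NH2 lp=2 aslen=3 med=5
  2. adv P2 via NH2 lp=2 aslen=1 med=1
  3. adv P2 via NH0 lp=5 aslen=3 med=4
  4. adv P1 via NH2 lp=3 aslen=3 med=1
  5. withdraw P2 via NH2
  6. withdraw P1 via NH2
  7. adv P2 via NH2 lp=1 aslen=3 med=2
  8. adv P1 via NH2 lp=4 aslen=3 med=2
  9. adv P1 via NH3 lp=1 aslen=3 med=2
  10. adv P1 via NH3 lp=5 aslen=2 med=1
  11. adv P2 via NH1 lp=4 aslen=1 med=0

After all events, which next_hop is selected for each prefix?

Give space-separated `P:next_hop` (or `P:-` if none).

Op 1: best P0=- P1=- P2=NH2
Op 2: best P0=- P1=- P2=NH2
Op 3: best P0=- P1=- P2=NH0
Op 4: best P0=- P1=NH2 P2=NH0
Op 5: best P0=- P1=NH2 P2=NH0
Op 6: best P0=- P1=- P2=NH0
Op 7: best P0=- P1=- P2=NH0
Op 8: best P0=- P1=NH2 P2=NH0
Op 9: best P0=- P1=NH2 P2=NH0
Op 10: best P0=- P1=NH3 P2=NH0
Op 11: best P0=- P1=NH3 P2=NH0

Answer: P0:- P1:NH3 P2:NH0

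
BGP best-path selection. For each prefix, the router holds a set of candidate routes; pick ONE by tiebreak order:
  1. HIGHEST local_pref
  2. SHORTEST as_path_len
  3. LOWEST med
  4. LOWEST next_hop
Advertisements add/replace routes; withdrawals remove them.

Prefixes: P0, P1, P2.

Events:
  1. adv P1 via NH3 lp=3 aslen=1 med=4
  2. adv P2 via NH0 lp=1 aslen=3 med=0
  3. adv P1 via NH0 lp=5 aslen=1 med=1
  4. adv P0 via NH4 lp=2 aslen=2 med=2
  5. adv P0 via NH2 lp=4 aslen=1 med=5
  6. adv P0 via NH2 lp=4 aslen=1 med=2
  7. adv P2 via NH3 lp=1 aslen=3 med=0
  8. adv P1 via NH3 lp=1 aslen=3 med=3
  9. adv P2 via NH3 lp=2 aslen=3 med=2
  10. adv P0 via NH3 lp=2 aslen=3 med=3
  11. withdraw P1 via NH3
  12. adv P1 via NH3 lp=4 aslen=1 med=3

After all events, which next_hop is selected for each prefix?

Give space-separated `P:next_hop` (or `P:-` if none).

Op 1: best P0=- P1=NH3 P2=-
Op 2: best P0=- P1=NH3 P2=NH0
Op 3: best P0=- P1=NH0 P2=NH0
Op 4: best P0=NH4 P1=NH0 P2=NH0
Op 5: best P0=NH2 P1=NH0 P2=NH0
Op 6: best P0=NH2 P1=NH0 P2=NH0
Op 7: best P0=NH2 P1=NH0 P2=NH0
Op 8: best P0=NH2 P1=NH0 P2=NH0
Op 9: best P0=NH2 P1=NH0 P2=NH3
Op 10: best P0=NH2 P1=NH0 P2=NH3
Op 11: best P0=NH2 P1=NH0 P2=NH3
Op 12: best P0=NH2 P1=NH0 P2=NH3

Answer: P0:NH2 P1:NH0 P2:NH3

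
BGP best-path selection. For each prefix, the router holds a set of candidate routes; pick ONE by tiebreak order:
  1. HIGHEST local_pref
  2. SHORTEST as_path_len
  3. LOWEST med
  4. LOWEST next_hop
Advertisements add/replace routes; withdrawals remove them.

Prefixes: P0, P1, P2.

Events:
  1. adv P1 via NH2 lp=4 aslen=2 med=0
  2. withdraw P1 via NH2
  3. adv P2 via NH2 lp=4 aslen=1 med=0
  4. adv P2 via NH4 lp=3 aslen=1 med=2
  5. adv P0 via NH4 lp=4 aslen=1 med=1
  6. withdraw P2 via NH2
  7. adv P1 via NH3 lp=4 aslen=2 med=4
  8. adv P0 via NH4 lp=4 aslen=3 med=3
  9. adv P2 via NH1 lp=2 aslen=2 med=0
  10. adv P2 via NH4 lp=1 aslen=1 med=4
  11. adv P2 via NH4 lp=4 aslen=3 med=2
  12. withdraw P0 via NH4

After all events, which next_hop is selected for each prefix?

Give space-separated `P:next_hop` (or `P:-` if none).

Op 1: best P0=- P1=NH2 P2=-
Op 2: best P0=- P1=- P2=-
Op 3: best P0=- P1=- P2=NH2
Op 4: best P0=- P1=- P2=NH2
Op 5: best P0=NH4 P1=- P2=NH2
Op 6: best P0=NH4 P1=- P2=NH4
Op 7: best P0=NH4 P1=NH3 P2=NH4
Op 8: best P0=NH4 P1=NH3 P2=NH4
Op 9: best P0=NH4 P1=NH3 P2=NH4
Op 10: best P0=NH4 P1=NH3 P2=NH1
Op 11: best P0=NH4 P1=NH3 P2=NH4
Op 12: best P0=- P1=NH3 P2=NH4

Answer: P0:- P1:NH3 P2:NH4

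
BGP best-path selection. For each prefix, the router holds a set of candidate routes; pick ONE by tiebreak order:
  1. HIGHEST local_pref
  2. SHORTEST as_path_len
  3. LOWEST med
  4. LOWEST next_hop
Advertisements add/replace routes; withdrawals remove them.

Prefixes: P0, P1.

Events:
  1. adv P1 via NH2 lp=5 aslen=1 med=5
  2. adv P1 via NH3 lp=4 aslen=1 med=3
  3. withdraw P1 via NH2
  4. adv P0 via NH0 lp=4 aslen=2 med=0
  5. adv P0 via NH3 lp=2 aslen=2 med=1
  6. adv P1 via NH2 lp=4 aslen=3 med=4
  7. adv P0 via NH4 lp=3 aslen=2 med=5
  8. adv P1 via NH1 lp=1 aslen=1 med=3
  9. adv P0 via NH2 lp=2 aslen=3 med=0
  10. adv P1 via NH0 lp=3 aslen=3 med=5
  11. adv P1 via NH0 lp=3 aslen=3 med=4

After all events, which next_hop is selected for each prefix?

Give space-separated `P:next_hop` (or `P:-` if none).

Answer: P0:NH0 P1:NH3

Derivation:
Op 1: best P0=- P1=NH2
Op 2: best P0=- P1=NH2
Op 3: best P0=- P1=NH3
Op 4: best P0=NH0 P1=NH3
Op 5: best P0=NH0 P1=NH3
Op 6: best P0=NH0 P1=NH3
Op 7: best P0=NH0 P1=NH3
Op 8: best P0=NH0 P1=NH3
Op 9: best P0=NH0 P1=NH3
Op 10: best P0=NH0 P1=NH3
Op 11: best P0=NH0 P1=NH3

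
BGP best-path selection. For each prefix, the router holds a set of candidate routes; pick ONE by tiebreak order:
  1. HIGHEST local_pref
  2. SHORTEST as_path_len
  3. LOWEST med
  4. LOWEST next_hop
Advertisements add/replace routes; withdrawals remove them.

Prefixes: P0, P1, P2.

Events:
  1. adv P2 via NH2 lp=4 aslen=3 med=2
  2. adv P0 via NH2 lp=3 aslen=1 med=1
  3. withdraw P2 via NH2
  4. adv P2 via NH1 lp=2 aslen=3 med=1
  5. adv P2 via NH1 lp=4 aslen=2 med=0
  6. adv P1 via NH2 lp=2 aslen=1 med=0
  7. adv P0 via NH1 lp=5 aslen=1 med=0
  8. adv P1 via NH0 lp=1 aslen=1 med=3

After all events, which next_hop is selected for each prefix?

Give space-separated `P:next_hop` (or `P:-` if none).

Op 1: best P0=- P1=- P2=NH2
Op 2: best P0=NH2 P1=- P2=NH2
Op 3: best P0=NH2 P1=- P2=-
Op 4: best P0=NH2 P1=- P2=NH1
Op 5: best P0=NH2 P1=- P2=NH1
Op 6: best P0=NH2 P1=NH2 P2=NH1
Op 7: best P0=NH1 P1=NH2 P2=NH1
Op 8: best P0=NH1 P1=NH2 P2=NH1

Answer: P0:NH1 P1:NH2 P2:NH1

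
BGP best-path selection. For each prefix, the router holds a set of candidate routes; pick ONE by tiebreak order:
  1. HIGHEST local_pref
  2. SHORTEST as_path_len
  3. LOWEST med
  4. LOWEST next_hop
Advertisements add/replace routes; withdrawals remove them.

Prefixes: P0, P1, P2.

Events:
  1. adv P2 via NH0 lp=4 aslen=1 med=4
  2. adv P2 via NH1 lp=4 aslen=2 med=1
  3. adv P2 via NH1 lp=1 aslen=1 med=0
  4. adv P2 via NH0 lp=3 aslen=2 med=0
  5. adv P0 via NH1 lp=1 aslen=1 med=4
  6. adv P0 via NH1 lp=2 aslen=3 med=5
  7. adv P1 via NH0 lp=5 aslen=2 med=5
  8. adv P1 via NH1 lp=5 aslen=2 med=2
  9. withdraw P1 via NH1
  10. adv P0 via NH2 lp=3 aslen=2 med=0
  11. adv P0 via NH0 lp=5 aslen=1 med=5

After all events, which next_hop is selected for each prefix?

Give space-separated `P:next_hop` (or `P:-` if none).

Answer: P0:NH0 P1:NH0 P2:NH0

Derivation:
Op 1: best P0=- P1=- P2=NH0
Op 2: best P0=- P1=- P2=NH0
Op 3: best P0=- P1=- P2=NH0
Op 4: best P0=- P1=- P2=NH0
Op 5: best P0=NH1 P1=- P2=NH0
Op 6: best P0=NH1 P1=- P2=NH0
Op 7: best P0=NH1 P1=NH0 P2=NH0
Op 8: best P0=NH1 P1=NH1 P2=NH0
Op 9: best P0=NH1 P1=NH0 P2=NH0
Op 10: best P0=NH2 P1=NH0 P2=NH0
Op 11: best P0=NH0 P1=NH0 P2=NH0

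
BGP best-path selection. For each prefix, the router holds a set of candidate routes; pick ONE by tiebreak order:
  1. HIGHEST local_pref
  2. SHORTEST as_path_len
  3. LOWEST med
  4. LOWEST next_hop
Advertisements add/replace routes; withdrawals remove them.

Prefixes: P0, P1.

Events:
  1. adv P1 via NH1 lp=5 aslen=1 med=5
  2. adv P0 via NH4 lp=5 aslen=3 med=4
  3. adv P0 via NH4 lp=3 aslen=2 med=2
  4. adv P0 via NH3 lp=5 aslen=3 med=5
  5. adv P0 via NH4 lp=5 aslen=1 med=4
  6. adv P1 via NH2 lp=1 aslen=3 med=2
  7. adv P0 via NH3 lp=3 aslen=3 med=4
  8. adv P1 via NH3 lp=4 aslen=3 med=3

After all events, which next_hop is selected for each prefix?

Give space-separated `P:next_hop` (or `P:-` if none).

Op 1: best P0=- P1=NH1
Op 2: best P0=NH4 P1=NH1
Op 3: best P0=NH4 P1=NH1
Op 4: best P0=NH3 P1=NH1
Op 5: best P0=NH4 P1=NH1
Op 6: best P0=NH4 P1=NH1
Op 7: best P0=NH4 P1=NH1
Op 8: best P0=NH4 P1=NH1

Answer: P0:NH4 P1:NH1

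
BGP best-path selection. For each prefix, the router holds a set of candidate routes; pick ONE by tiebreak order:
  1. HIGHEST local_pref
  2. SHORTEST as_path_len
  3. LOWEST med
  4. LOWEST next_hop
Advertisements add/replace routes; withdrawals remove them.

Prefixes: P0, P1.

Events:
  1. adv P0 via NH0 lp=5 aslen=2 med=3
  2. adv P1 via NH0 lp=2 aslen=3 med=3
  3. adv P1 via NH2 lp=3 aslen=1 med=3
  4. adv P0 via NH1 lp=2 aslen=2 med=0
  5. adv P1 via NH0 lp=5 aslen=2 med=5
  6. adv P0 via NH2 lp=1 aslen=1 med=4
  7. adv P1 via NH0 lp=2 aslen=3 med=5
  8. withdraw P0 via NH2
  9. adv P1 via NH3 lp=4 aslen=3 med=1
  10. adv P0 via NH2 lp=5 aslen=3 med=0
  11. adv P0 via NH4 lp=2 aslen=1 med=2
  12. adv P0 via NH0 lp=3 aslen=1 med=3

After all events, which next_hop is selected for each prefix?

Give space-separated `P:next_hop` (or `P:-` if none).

Answer: P0:NH2 P1:NH3

Derivation:
Op 1: best P0=NH0 P1=-
Op 2: best P0=NH0 P1=NH0
Op 3: best P0=NH0 P1=NH2
Op 4: best P0=NH0 P1=NH2
Op 5: best P0=NH0 P1=NH0
Op 6: best P0=NH0 P1=NH0
Op 7: best P0=NH0 P1=NH2
Op 8: best P0=NH0 P1=NH2
Op 9: best P0=NH0 P1=NH3
Op 10: best P0=NH0 P1=NH3
Op 11: best P0=NH0 P1=NH3
Op 12: best P0=NH2 P1=NH3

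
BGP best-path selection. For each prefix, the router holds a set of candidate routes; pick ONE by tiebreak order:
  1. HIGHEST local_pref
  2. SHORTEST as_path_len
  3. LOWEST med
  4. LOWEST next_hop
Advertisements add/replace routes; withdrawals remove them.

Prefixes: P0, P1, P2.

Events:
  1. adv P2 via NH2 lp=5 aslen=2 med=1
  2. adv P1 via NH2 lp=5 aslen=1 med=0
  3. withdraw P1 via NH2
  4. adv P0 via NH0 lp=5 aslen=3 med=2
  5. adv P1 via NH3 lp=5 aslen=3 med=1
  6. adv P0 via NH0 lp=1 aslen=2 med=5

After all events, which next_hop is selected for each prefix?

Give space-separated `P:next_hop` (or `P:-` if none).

Answer: P0:NH0 P1:NH3 P2:NH2

Derivation:
Op 1: best P0=- P1=- P2=NH2
Op 2: best P0=- P1=NH2 P2=NH2
Op 3: best P0=- P1=- P2=NH2
Op 4: best P0=NH0 P1=- P2=NH2
Op 5: best P0=NH0 P1=NH3 P2=NH2
Op 6: best P0=NH0 P1=NH3 P2=NH2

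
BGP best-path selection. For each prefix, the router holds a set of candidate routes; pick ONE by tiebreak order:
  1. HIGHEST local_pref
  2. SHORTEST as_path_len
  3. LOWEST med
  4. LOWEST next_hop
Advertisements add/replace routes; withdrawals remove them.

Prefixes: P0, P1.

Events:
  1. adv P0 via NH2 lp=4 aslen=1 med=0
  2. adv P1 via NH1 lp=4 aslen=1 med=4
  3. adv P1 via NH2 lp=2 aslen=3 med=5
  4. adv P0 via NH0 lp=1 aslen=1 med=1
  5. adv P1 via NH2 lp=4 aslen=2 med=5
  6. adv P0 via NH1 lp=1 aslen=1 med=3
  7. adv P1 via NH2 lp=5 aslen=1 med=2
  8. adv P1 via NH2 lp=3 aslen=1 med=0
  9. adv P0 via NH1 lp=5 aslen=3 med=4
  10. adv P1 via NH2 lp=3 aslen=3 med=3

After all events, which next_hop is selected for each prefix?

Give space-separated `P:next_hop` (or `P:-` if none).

Op 1: best P0=NH2 P1=-
Op 2: best P0=NH2 P1=NH1
Op 3: best P0=NH2 P1=NH1
Op 4: best P0=NH2 P1=NH1
Op 5: best P0=NH2 P1=NH1
Op 6: best P0=NH2 P1=NH1
Op 7: best P0=NH2 P1=NH2
Op 8: best P0=NH2 P1=NH1
Op 9: best P0=NH1 P1=NH1
Op 10: best P0=NH1 P1=NH1

Answer: P0:NH1 P1:NH1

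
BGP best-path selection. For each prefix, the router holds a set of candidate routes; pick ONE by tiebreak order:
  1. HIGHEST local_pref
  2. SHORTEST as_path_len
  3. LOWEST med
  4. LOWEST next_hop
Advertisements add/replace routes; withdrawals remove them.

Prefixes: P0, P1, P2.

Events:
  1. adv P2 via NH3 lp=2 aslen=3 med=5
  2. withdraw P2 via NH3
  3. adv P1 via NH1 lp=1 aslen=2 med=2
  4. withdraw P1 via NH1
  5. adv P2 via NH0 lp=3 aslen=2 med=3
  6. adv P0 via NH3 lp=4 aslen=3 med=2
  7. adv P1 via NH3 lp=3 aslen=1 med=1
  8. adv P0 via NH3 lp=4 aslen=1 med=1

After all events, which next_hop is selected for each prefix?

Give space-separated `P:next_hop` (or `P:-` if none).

Op 1: best P0=- P1=- P2=NH3
Op 2: best P0=- P1=- P2=-
Op 3: best P0=- P1=NH1 P2=-
Op 4: best P0=- P1=- P2=-
Op 5: best P0=- P1=- P2=NH0
Op 6: best P0=NH3 P1=- P2=NH0
Op 7: best P0=NH3 P1=NH3 P2=NH0
Op 8: best P0=NH3 P1=NH3 P2=NH0

Answer: P0:NH3 P1:NH3 P2:NH0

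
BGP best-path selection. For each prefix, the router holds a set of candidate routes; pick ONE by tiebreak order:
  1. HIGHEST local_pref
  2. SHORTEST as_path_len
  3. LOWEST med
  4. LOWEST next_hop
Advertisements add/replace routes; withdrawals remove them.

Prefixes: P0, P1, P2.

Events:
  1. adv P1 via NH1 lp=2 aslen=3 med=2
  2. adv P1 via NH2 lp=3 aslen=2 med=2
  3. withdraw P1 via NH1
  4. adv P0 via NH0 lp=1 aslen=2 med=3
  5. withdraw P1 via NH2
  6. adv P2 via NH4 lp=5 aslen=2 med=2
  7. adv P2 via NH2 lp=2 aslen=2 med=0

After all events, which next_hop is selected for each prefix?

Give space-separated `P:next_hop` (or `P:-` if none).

Op 1: best P0=- P1=NH1 P2=-
Op 2: best P0=- P1=NH2 P2=-
Op 3: best P0=- P1=NH2 P2=-
Op 4: best P0=NH0 P1=NH2 P2=-
Op 5: best P0=NH0 P1=- P2=-
Op 6: best P0=NH0 P1=- P2=NH4
Op 7: best P0=NH0 P1=- P2=NH4

Answer: P0:NH0 P1:- P2:NH4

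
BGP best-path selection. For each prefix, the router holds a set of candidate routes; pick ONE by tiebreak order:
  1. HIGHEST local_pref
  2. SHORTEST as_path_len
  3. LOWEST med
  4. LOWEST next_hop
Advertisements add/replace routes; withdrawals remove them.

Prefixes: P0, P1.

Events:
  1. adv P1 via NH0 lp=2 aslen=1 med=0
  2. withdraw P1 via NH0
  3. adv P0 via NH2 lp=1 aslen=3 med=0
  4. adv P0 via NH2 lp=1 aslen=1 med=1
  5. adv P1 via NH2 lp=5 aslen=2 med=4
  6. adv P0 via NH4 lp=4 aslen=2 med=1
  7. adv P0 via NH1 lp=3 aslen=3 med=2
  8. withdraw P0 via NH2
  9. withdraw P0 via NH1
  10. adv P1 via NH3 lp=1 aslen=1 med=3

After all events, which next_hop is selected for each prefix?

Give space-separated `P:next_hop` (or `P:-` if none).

Answer: P0:NH4 P1:NH2

Derivation:
Op 1: best P0=- P1=NH0
Op 2: best P0=- P1=-
Op 3: best P0=NH2 P1=-
Op 4: best P0=NH2 P1=-
Op 5: best P0=NH2 P1=NH2
Op 6: best P0=NH4 P1=NH2
Op 7: best P0=NH4 P1=NH2
Op 8: best P0=NH4 P1=NH2
Op 9: best P0=NH4 P1=NH2
Op 10: best P0=NH4 P1=NH2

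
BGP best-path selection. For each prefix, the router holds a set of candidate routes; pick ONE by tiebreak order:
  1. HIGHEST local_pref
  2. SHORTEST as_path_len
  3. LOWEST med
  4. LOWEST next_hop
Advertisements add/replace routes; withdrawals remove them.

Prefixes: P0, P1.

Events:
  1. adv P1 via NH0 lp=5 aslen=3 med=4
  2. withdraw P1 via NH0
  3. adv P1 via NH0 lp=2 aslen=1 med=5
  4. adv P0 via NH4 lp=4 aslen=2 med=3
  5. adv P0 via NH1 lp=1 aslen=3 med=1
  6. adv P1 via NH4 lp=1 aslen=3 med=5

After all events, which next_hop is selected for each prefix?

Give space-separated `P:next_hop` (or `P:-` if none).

Answer: P0:NH4 P1:NH0

Derivation:
Op 1: best P0=- P1=NH0
Op 2: best P0=- P1=-
Op 3: best P0=- P1=NH0
Op 4: best P0=NH4 P1=NH0
Op 5: best P0=NH4 P1=NH0
Op 6: best P0=NH4 P1=NH0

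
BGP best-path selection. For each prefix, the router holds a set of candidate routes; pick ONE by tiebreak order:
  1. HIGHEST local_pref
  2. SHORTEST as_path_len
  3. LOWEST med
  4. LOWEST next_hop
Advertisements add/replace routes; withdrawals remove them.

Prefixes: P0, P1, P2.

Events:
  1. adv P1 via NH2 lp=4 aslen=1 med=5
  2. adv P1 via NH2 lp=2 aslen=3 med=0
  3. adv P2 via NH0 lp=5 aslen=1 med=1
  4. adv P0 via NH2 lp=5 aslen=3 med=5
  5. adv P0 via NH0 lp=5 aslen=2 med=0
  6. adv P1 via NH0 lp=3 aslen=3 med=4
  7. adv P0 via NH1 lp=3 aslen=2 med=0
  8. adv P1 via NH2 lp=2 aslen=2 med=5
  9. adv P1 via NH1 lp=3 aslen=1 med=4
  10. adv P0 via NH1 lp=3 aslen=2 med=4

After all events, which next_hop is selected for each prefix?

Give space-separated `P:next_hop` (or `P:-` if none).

Op 1: best P0=- P1=NH2 P2=-
Op 2: best P0=- P1=NH2 P2=-
Op 3: best P0=- P1=NH2 P2=NH0
Op 4: best P0=NH2 P1=NH2 P2=NH0
Op 5: best P0=NH0 P1=NH2 P2=NH0
Op 6: best P0=NH0 P1=NH0 P2=NH0
Op 7: best P0=NH0 P1=NH0 P2=NH0
Op 8: best P0=NH0 P1=NH0 P2=NH0
Op 9: best P0=NH0 P1=NH1 P2=NH0
Op 10: best P0=NH0 P1=NH1 P2=NH0

Answer: P0:NH0 P1:NH1 P2:NH0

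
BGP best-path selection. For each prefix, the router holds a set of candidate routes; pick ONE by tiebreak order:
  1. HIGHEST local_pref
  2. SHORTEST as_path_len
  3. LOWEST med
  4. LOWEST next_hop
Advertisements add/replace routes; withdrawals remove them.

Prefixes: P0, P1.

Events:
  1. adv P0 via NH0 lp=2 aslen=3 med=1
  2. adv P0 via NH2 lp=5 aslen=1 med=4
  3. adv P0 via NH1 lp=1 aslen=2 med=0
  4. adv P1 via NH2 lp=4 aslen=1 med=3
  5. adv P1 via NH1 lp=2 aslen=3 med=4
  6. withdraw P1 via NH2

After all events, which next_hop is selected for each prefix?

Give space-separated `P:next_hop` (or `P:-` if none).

Op 1: best P0=NH0 P1=-
Op 2: best P0=NH2 P1=-
Op 3: best P0=NH2 P1=-
Op 4: best P0=NH2 P1=NH2
Op 5: best P0=NH2 P1=NH2
Op 6: best P0=NH2 P1=NH1

Answer: P0:NH2 P1:NH1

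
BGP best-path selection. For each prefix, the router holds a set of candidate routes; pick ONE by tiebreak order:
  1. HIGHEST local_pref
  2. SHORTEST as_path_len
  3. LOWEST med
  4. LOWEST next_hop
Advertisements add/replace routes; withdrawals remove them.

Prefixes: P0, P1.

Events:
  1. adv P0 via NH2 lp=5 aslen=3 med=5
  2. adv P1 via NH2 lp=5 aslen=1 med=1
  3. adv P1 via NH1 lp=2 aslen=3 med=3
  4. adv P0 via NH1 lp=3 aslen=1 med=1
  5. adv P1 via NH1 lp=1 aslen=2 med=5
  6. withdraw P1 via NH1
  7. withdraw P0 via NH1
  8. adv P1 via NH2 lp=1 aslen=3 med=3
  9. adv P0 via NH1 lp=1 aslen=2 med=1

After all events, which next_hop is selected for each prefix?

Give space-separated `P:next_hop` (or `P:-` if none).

Op 1: best P0=NH2 P1=-
Op 2: best P0=NH2 P1=NH2
Op 3: best P0=NH2 P1=NH2
Op 4: best P0=NH2 P1=NH2
Op 5: best P0=NH2 P1=NH2
Op 6: best P0=NH2 P1=NH2
Op 7: best P0=NH2 P1=NH2
Op 8: best P0=NH2 P1=NH2
Op 9: best P0=NH2 P1=NH2

Answer: P0:NH2 P1:NH2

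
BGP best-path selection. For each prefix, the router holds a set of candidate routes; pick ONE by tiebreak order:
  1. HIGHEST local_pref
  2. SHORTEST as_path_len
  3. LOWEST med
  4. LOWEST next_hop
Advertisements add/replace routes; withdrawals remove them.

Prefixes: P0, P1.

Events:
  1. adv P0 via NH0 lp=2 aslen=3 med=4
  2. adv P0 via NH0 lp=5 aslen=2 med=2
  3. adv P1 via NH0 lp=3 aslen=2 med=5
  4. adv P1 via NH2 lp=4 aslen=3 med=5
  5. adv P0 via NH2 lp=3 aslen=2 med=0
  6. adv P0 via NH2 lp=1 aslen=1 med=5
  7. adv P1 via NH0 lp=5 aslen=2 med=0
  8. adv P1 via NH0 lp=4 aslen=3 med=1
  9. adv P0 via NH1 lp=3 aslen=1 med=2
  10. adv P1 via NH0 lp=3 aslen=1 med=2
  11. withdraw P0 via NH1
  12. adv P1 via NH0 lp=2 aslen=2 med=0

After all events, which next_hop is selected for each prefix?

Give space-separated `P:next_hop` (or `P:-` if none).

Answer: P0:NH0 P1:NH2

Derivation:
Op 1: best P0=NH0 P1=-
Op 2: best P0=NH0 P1=-
Op 3: best P0=NH0 P1=NH0
Op 4: best P0=NH0 P1=NH2
Op 5: best P0=NH0 P1=NH2
Op 6: best P0=NH0 P1=NH2
Op 7: best P0=NH0 P1=NH0
Op 8: best P0=NH0 P1=NH0
Op 9: best P0=NH0 P1=NH0
Op 10: best P0=NH0 P1=NH2
Op 11: best P0=NH0 P1=NH2
Op 12: best P0=NH0 P1=NH2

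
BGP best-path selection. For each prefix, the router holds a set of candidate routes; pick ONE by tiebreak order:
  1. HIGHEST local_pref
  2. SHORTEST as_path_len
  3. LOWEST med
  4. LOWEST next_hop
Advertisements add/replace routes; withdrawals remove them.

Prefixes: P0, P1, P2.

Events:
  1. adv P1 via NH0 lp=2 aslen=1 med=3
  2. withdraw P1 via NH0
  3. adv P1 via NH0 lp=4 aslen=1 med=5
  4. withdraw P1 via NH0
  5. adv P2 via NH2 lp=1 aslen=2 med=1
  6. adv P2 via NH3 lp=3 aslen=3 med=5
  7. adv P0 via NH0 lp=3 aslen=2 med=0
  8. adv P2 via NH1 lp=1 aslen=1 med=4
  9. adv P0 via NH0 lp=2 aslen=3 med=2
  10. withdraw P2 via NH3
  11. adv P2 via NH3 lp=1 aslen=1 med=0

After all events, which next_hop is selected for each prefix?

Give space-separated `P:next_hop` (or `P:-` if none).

Answer: P0:NH0 P1:- P2:NH3

Derivation:
Op 1: best P0=- P1=NH0 P2=-
Op 2: best P0=- P1=- P2=-
Op 3: best P0=- P1=NH0 P2=-
Op 4: best P0=- P1=- P2=-
Op 5: best P0=- P1=- P2=NH2
Op 6: best P0=- P1=- P2=NH3
Op 7: best P0=NH0 P1=- P2=NH3
Op 8: best P0=NH0 P1=- P2=NH3
Op 9: best P0=NH0 P1=- P2=NH3
Op 10: best P0=NH0 P1=- P2=NH1
Op 11: best P0=NH0 P1=- P2=NH3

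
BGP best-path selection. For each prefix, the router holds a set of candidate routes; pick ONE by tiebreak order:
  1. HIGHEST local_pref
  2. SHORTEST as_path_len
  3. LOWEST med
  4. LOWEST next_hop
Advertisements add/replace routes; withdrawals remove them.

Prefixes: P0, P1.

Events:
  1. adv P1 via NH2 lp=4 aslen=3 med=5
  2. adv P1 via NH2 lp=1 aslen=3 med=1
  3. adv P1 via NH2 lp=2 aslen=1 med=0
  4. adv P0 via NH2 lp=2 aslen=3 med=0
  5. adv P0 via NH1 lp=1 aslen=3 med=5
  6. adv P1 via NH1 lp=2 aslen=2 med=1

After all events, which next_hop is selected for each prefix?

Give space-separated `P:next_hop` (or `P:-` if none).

Answer: P0:NH2 P1:NH2

Derivation:
Op 1: best P0=- P1=NH2
Op 2: best P0=- P1=NH2
Op 3: best P0=- P1=NH2
Op 4: best P0=NH2 P1=NH2
Op 5: best P0=NH2 P1=NH2
Op 6: best P0=NH2 P1=NH2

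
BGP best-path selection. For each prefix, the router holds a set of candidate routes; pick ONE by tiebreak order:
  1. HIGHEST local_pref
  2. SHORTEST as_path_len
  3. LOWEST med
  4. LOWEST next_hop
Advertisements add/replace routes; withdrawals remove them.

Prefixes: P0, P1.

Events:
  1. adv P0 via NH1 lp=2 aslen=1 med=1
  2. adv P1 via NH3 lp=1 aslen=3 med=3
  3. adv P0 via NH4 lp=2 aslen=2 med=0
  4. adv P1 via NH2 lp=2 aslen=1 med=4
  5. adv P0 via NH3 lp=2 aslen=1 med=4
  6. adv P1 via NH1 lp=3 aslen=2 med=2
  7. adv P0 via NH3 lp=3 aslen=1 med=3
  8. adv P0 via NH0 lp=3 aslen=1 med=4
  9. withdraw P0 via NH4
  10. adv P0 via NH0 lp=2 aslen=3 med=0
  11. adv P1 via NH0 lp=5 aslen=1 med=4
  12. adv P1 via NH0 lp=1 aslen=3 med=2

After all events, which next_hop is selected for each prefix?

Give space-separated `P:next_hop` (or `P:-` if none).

Op 1: best P0=NH1 P1=-
Op 2: best P0=NH1 P1=NH3
Op 3: best P0=NH1 P1=NH3
Op 4: best P0=NH1 P1=NH2
Op 5: best P0=NH1 P1=NH2
Op 6: best P0=NH1 P1=NH1
Op 7: best P0=NH3 P1=NH1
Op 8: best P0=NH3 P1=NH1
Op 9: best P0=NH3 P1=NH1
Op 10: best P0=NH3 P1=NH1
Op 11: best P0=NH3 P1=NH0
Op 12: best P0=NH3 P1=NH1

Answer: P0:NH3 P1:NH1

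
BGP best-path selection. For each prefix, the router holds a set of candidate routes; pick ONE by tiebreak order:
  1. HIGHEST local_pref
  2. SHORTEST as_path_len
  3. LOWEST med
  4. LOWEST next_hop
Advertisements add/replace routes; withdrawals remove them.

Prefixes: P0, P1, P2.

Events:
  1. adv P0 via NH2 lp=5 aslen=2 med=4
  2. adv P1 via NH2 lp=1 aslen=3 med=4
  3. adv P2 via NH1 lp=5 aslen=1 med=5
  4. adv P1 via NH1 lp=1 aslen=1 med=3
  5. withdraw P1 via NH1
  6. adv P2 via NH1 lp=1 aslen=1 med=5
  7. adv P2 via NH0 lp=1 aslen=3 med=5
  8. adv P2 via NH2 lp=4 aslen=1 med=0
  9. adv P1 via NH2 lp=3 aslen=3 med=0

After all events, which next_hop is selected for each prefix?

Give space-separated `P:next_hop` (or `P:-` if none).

Op 1: best P0=NH2 P1=- P2=-
Op 2: best P0=NH2 P1=NH2 P2=-
Op 3: best P0=NH2 P1=NH2 P2=NH1
Op 4: best P0=NH2 P1=NH1 P2=NH1
Op 5: best P0=NH2 P1=NH2 P2=NH1
Op 6: best P0=NH2 P1=NH2 P2=NH1
Op 7: best P0=NH2 P1=NH2 P2=NH1
Op 8: best P0=NH2 P1=NH2 P2=NH2
Op 9: best P0=NH2 P1=NH2 P2=NH2

Answer: P0:NH2 P1:NH2 P2:NH2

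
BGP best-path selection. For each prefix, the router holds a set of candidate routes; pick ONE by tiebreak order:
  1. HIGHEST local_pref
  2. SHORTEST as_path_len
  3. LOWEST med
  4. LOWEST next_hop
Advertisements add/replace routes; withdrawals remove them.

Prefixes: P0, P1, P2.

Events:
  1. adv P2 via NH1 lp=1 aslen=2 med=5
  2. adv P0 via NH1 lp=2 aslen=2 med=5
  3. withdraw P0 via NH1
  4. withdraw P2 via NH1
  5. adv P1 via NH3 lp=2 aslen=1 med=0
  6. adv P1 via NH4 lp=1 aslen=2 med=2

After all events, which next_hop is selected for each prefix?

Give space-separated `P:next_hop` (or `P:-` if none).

Op 1: best P0=- P1=- P2=NH1
Op 2: best P0=NH1 P1=- P2=NH1
Op 3: best P0=- P1=- P2=NH1
Op 4: best P0=- P1=- P2=-
Op 5: best P0=- P1=NH3 P2=-
Op 6: best P0=- P1=NH3 P2=-

Answer: P0:- P1:NH3 P2:-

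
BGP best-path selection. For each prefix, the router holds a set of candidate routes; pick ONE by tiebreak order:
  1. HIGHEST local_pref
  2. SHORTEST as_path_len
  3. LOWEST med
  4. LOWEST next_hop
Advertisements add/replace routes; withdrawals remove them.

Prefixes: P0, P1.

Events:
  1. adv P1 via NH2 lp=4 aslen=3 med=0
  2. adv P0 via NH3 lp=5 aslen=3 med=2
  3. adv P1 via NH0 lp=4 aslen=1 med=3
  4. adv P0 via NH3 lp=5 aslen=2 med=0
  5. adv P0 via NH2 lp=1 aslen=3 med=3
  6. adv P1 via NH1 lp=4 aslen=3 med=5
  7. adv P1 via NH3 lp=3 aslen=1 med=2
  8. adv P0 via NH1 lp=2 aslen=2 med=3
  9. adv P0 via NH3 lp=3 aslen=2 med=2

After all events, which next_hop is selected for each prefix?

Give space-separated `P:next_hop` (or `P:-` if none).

Op 1: best P0=- P1=NH2
Op 2: best P0=NH3 P1=NH2
Op 3: best P0=NH3 P1=NH0
Op 4: best P0=NH3 P1=NH0
Op 5: best P0=NH3 P1=NH0
Op 6: best P0=NH3 P1=NH0
Op 7: best P0=NH3 P1=NH0
Op 8: best P0=NH3 P1=NH0
Op 9: best P0=NH3 P1=NH0

Answer: P0:NH3 P1:NH0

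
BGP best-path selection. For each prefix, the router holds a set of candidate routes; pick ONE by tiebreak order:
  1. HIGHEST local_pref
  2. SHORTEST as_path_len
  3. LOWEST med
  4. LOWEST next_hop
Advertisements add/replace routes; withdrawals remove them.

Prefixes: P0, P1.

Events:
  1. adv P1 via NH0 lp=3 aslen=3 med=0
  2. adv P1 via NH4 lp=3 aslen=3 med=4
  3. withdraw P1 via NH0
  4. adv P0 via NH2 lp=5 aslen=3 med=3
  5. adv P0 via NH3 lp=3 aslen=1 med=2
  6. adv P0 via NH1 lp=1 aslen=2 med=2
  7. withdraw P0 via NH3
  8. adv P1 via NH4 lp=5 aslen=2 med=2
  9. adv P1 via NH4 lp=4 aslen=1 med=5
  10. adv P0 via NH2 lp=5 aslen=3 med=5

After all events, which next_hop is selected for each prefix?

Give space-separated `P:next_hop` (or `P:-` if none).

Answer: P0:NH2 P1:NH4

Derivation:
Op 1: best P0=- P1=NH0
Op 2: best P0=- P1=NH0
Op 3: best P0=- P1=NH4
Op 4: best P0=NH2 P1=NH4
Op 5: best P0=NH2 P1=NH4
Op 6: best P0=NH2 P1=NH4
Op 7: best P0=NH2 P1=NH4
Op 8: best P0=NH2 P1=NH4
Op 9: best P0=NH2 P1=NH4
Op 10: best P0=NH2 P1=NH4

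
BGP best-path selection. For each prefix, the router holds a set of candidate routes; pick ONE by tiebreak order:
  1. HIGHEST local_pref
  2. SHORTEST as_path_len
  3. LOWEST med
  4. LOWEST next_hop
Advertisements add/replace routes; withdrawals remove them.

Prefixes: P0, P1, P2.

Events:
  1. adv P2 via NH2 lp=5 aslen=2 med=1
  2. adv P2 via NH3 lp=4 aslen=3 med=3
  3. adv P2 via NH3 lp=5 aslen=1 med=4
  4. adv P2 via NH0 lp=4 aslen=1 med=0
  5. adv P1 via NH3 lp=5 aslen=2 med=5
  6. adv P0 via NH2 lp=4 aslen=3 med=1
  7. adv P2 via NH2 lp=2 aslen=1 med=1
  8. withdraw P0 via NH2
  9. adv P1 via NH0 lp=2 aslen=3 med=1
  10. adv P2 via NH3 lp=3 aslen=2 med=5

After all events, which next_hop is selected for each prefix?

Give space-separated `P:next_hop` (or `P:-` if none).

Op 1: best P0=- P1=- P2=NH2
Op 2: best P0=- P1=- P2=NH2
Op 3: best P0=- P1=- P2=NH3
Op 4: best P0=- P1=- P2=NH3
Op 5: best P0=- P1=NH3 P2=NH3
Op 6: best P0=NH2 P1=NH3 P2=NH3
Op 7: best P0=NH2 P1=NH3 P2=NH3
Op 8: best P0=- P1=NH3 P2=NH3
Op 9: best P0=- P1=NH3 P2=NH3
Op 10: best P0=- P1=NH3 P2=NH0

Answer: P0:- P1:NH3 P2:NH0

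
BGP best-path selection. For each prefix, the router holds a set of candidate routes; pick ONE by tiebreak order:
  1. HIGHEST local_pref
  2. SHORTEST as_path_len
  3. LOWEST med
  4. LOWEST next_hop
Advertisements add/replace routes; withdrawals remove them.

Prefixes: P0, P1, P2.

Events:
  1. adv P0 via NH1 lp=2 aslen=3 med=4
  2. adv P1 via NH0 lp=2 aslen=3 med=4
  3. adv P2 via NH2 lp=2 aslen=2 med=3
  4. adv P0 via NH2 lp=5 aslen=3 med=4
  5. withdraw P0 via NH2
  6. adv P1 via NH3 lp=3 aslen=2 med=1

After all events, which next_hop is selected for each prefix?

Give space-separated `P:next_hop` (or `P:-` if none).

Op 1: best P0=NH1 P1=- P2=-
Op 2: best P0=NH1 P1=NH0 P2=-
Op 3: best P0=NH1 P1=NH0 P2=NH2
Op 4: best P0=NH2 P1=NH0 P2=NH2
Op 5: best P0=NH1 P1=NH0 P2=NH2
Op 6: best P0=NH1 P1=NH3 P2=NH2

Answer: P0:NH1 P1:NH3 P2:NH2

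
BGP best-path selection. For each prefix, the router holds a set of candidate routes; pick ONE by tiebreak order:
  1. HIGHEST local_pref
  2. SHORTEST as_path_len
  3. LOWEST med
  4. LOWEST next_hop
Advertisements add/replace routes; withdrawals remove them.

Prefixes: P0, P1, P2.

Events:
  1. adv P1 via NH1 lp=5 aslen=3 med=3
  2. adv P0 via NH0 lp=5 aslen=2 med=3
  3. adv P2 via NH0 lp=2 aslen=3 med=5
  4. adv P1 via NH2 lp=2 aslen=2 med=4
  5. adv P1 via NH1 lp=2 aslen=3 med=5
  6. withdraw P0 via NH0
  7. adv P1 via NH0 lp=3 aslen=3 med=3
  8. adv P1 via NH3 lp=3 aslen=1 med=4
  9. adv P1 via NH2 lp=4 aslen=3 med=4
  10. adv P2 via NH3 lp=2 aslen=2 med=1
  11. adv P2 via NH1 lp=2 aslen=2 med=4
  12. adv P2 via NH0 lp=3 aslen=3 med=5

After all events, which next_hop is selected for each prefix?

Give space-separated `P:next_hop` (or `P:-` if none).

Answer: P0:- P1:NH2 P2:NH0

Derivation:
Op 1: best P0=- P1=NH1 P2=-
Op 2: best P0=NH0 P1=NH1 P2=-
Op 3: best P0=NH0 P1=NH1 P2=NH0
Op 4: best P0=NH0 P1=NH1 P2=NH0
Op 5: best P0=NH0 P1=NH2 P2=NH0
Op 6: best P0=- P1=NH2 P2=NH0
Op 7: best P0=- P1=NH0 P2=NH0
Op 8: best P0=- P1=NH3 P2=NH0
Op 9: best P0=- P1=NH2 P2=NH0
Op 10: best P0=- P1=NH2 P2=NH3
Op 11: best P0=- P1=NH2 P2=NH3
Op 12: best P0=- P1=NH2 P2=NH0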